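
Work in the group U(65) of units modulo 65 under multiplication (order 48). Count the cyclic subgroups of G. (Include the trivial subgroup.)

20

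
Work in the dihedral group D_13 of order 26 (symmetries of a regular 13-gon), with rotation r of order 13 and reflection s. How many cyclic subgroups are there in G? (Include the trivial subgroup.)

15

A cyclic subgroup of order d is generated by each of its φ(d) elements of order d, so the cyclic subgroups of order d number (#elements of order d)/φ(d).
Cyclic subgroups by order — order 1: 1; order 2: 13; order 13: 1.
Total: 15.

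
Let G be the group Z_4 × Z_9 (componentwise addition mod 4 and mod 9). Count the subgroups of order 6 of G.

|G| = 36 and 6 | 36, so subgroups of order 6 are possible by Lagrange.
The subgroups of order 6 are: {(0,0), (0,3), (0,6), (2,0), (2,3), (2,6)}.
So G has 1 subgroup of order 6.

1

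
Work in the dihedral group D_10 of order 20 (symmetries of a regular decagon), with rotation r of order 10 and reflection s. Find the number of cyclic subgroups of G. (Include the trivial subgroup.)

Each element a generates a cyclic subgroup ⟨a⟩; distinct elements may generate the same one (a cyclic group of order d has φ(d) generators).
Cyclic subgroups by order — order 1: 1; order 2: 11; order 5: 1; order 10: 1.
Total: 14.

14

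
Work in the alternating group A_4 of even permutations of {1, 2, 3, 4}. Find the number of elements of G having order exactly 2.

3

The elements of order 2 are: (1 2)(3 4), (1 3)(2 4), (1 4)(2 3).
That's 3.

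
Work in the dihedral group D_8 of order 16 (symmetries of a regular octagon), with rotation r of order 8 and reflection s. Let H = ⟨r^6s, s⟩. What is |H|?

8

|⟨r^6s⟩| = 2 and |⟨s⟩| = 2, so |H| is a multiple of lcm(2, 2) = 2 and divides |G| = 16.
Closing under the operation: H = {e, r^2, r^4, r^6, s, r^2s, r^4s, r^6s}, so |H| = 8.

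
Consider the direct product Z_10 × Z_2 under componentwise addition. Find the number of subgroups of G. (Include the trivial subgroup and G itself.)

|G| = 20, so by Lagrange every subgroup order divides 20. Divisors: 1, 2, 4, 5, 10, 20.
Subgroups by order — order 1: 1; order 2: 3; order 4: 1; order 5: 1; order 10: 3; order 20: 1.
Total: 1 + 3 + 1 + 1 + 3 + 1 = 10.

10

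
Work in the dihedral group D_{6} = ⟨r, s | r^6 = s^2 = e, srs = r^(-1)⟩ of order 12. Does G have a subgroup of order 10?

No

10 does not divide |G| = 12, so by Lagrange no subgroup of order 10 exists.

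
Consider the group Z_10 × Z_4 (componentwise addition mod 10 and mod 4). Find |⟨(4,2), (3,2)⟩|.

20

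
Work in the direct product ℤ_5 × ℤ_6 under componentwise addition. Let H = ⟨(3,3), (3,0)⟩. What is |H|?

|⟨(3,3)⟩| = 10 and |⟨(3,0)⟩| = 5, so |H| is a multiple of lcm(10, 5) = 10 and divides |G| = 30.
Closing under the operation: H = {(0,0), (0,3), (1,0), (1,3), (2,0), (2,3), (3,0), (3,3), (4,0), (4,3)}, so |H| = 10.

10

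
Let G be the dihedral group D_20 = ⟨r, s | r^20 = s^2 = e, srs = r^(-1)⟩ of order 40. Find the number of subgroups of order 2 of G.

|G| = 40 and 2 | 40, so subgroups of order 2 are possible by Lagrange.
The subgroups of order 2 are: {e, r^10}; {e, r^10s}; {e, r^11s}; {e, r^12s}; … (21 in all).
So G has 21 subgroups of order 2.

21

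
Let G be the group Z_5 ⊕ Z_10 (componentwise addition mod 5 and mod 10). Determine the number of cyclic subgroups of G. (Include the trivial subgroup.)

A cyclic subgroup of order d is generated by each of its φ(d) elements of order d, so the cyclic subgroups of order d number (#elements of order d)/φ(d).
Cyclic subgroups by order — order 1: 1; order 2: 1; order 5: 6; order 10: 6.
Total: 14.

14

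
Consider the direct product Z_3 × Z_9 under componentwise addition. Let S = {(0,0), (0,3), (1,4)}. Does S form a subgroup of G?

No

(0,3) ∈ S but its inverse (0,6) ∉ S, so S is not a subgroup.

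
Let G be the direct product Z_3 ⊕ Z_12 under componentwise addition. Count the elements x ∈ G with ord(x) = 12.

An element (a,b) has order lcm(ord(a), ord(b)); count pairs with lcm equal to 12.
Enumerating gives 16 such elements.

16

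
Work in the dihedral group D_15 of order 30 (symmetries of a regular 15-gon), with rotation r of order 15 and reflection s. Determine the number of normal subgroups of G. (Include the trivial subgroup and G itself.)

G has 28 subgroups. Checking conjugation-invariance by order — order 1: 1/1 normal; order 2: 0/15 normal; order 3: 1/1 normal; order 5: 1/1 normal; order 6: 0/5 normal; order 10: 0/3 normal; order 15: 1/1 normal; order 30: 1/1 normal.
Total normal subgroups: 5.

5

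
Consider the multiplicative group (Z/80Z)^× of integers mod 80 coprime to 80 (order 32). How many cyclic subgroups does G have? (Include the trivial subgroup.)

20

Each element a generates a cyclic subgroup ⟨a⟩; distinct elements may generate the same one (a cyclic group of order d has φ(d) generators).
Cyclic subgroups by order — order 1: 1; order 2: 7; order 4: 12.
Total: 20.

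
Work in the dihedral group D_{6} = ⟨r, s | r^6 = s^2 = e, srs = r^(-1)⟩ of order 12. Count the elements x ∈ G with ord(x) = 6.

2

The elements of order 6 are: r, r^5.
That's 2.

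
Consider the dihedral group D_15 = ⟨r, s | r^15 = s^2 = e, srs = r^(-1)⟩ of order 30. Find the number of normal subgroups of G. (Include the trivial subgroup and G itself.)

5

G has 28 subgroups. Checking conjugation-invariance by order — order 1: 1/1 normal; order 2: 0/15 normal; order 3: 1/1 normal; order 5: 1/1 normal; order 6: 0/5 normal; order 10: 0/3 normal; order 15: 1/1 normal; order 30: 1/1 normal.
Total normal subgroups: 5.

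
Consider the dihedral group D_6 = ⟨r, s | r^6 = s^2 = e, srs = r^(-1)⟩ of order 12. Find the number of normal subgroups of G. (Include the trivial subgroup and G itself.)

G has 16 subgroups. Checking conjugation-invariance by order — order 1: 1/1 normal; order 2: 1/7 normal; order 3: 1/1 normal; order 4: 0/3 normal; order 6: 3/3 normal; order 12: 1/1 normal.
Total normal subgroups: 7.

7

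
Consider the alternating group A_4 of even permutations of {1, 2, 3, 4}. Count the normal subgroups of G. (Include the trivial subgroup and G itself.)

G has 10 subgroups. Checking conjugation-invariance by order — order 1: 1/1 normal; order 2: 0/3 normal; order 3: 0/4 normal; order 4: 1/1 normal; order 12: 1/1 normal.
Total normal subgroups: 3.

3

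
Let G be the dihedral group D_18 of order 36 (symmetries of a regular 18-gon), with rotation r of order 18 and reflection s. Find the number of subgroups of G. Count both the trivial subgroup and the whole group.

45

|G| = 36, so by Lagrange every subgroup order divides 36. Divisors: 1, 2, 3, 4, 6, 9, 12, 18, 36.
Subgroups by order — order 1: 1; order 2: 19; order 3: 1; order 4: 9; order 6: 7; order 9: 1; order 12: 3; order 18: 3; order 36: 1.
Total: 1 + 19 + 1 + 9 + 7 + 1 + 3 + 3 + 1 = 45.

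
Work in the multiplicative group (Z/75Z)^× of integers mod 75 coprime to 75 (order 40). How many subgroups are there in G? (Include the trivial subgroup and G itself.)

16

|G| = 40, so by Lagrange every subgroup order divides 40. Divisors: 1, 2, 4, 5, 8, 10, 20, 40.
Subgroups by order — order 1: 1; order 2: 3; order 4: 3; order 5: 1; order 8: 1; order 10: 3; order 20: 3; order 40: 1.
Total: 1 + 3 + 3 + 1 + 1 + 3 + 3 + 1 = 16.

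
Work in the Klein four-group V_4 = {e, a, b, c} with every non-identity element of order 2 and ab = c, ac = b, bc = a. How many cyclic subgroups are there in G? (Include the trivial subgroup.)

4

A cyclic subgroup of order d is generated by each of its φ(d) elements of order d, so the cyclic subgroups of order d number (#elements of order d)/φ(d).
Cyclic subgroups by order — order 1: 1; order 2: 3.
Total: 4.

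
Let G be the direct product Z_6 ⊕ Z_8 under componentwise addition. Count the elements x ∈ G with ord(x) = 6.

6

An element (a,b) has order lcm(ord(a), ord(b)); count pairs with lcm equal to 6.
Enumerating gives 6 such elements.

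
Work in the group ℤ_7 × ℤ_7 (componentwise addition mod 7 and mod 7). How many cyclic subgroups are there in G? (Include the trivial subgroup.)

9

Group the elements of G by the cyclic subgroup they generate; each cyclic subgroup of order d accounts for φ(d) elements.
Cyclic subgroups by order — order 1: 1; order 7: 8.
Total: 9.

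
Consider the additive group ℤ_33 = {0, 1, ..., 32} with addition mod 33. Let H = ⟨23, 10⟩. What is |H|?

33

|⟨23⟩| = 33 and |⟨10⟩| = 33, so |H| is a multiple of lcm(33, 33) = 33 and divides |G| = 33.
Closing {23, 10} under the group operation gives all of G, so |H| = 33.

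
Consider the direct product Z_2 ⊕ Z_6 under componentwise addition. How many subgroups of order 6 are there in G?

3

|G| = 12 and 6 | 12, so subgroups of order 6 are possible by Lagrange.
The subgroups of order 6 are: {(0,0), (0,1), (0,2), (0,3), (0,4), (0,5)}; {(0,0), (0,2), (0,4), (1,0), (1,2), (1,4)}; {(0,0), (0,2), (0,4), (1,1), (1,3), (1,5)}.
So G has 3 subgroups of order 6.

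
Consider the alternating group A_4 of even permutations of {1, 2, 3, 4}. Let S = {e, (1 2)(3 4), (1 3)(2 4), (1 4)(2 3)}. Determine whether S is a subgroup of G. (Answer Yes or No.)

|S| = 4 divides |G| = 12, consistent with Lagrange.
S contains the identity, every element's inverse is in S, and S is closed under ∘: it is a subgroup.

Yes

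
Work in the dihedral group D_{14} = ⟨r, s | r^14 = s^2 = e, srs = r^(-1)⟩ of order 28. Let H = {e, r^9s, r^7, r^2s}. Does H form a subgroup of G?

Yes

|H| = 4 divides |G| = 28, consistent with Lagrange.
H contains the identity, every element's inverse is in H, and H is closed under ·: it is a subgroup.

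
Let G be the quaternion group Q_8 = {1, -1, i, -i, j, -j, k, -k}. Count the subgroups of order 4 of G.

|G| = 8 and 4 | 8, so subgroups of order 4 are possible by Lagrange.
The subgroups of order 4 are: {1, -1, i, -i}; {1, -1, j, -j}; {1, -1, k, -k}.
So G has 3 subgroups of order 4.

3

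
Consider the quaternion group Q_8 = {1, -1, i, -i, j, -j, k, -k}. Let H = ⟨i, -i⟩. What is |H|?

|⟨i⟩| = 4 and |⟨-i⟩| = 4, so |H| is a multiple of lcm(4, 4) = 4 and divides |G| = 8.
Closing under the operation: H = {1, -1, i, -i}, so |H| = 4.

4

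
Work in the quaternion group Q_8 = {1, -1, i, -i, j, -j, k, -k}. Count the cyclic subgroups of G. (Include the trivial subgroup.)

Each element a generates a cyclic subgroup ⟨a⟩; distinct elements may generate the same one (a cyclic group of order d has φ(d) generators).
Cyclic subgroups by order — order 1: 1; order 2: 1; order 4: 3.
Total: 5.

5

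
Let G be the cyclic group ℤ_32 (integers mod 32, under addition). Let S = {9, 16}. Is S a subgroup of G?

No

The identity 0 ∉ S, so S is not a subgroup.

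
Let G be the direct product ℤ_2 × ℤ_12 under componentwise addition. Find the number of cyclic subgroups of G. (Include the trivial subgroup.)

12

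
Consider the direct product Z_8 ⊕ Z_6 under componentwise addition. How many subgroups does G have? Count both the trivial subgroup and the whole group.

22

|G| = 48, so by Lagrange every subgroup order divides 48. Divisors: 1, 2, 3, 4, 6, 8, 12, 16, 24, 48.
Subgroups by order — order 1: 1; order 2: 3; order 3: 1; order 4: 3; order 6: 3; order 8: 3; order 12: 3; order 16: 1; order 24: 3; order 48: 1.
Total: 1 + 3 + 1 + 3 + 3 + 3 + 3 + 1 + 3 + 1 = 22.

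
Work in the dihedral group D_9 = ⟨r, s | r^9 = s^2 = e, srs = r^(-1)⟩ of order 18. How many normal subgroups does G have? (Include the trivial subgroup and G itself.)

4

G has 16 subgroups. Checking conjugation-invariance by order — order 1: 1/1 normal; order 2: 0/9 normal; order 3: 1/1 normal; order 6: 0/3 normal; order 9: 1/1 normal; order 18: 1/1 normal.
Total normal subgroups: 4.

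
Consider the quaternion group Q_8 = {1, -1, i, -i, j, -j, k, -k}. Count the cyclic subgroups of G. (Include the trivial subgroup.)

5

Group the elements of G by the cyclic subgroup they generate; each cyclic subgroup of order d accounts for φ(d) elements.
Cyclic subgroups by order — order 1: 1; order 2: 1; order 4: 3.
Total: 5.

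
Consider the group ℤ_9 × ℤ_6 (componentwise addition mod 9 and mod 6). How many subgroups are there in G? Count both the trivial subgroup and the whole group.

20

|G| = 54, so by Lagrange every subgroup order divides 54. Divisors: 1, 2, 3, 6, 9, 18, 27, 54.
Subgroups by order — order 1: 1; order 2: 1; order 3: 4; order 6: 4; order 9: 4; order 18: 4; order 27: 1; order 54: 1.
Total: 1 + 1 + 4 + 4 + 4 + 4 + 1 + 1 = 20.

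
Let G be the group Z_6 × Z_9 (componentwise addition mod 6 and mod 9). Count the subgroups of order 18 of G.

|G| = 54 and 18 | 54, so subgroups of order 18 are possible by Lagrange.
The subgroups of order 18 are: {(0,0), (0,1), (0,2), (0,3), (0,4), (0,5), (0,6), (0,7), (0,8), (3,0), (3,1), (3,2), (3,3), (3,4), (3,5), (3,6), (3,7), (3,8)}; {(0,0), (0,3), (0,6), (1,0), (1,3), (1,6), (2,0), (2,3), (2,6), (3,0), (3,3), (3,6), (4,0), (4,3), (4,6), (5,0), (5,3), (5,6)}; {(0,0), (0,3), (0,6), (1,1), (1,4), (1,7), (2,2), (2,5), (2,8), (3,0), (3,3), (3,6), (4,1), (4,4), (4,7), (5,2), (5,5), (5,8)}; {(0,0), (0,3), (0,6), (1,2), (1,5), (1,8), (2,1), (2,4), (2,7), (3,0), (3,3), (3,6), (4,2), (4,5), (4,8), (5,1), (5,4), (5,7)}.
So G has 4 subgroups of order 18.

4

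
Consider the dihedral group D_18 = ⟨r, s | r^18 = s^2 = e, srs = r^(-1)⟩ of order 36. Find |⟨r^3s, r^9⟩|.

|⟨r^3s⟩| = 2 and |⟨r^9⟩| = 2, so |H| is a multiple of lcm(2, 2) = 2 and divides |G| = 36.
Closing under the operation: H = {e, r^9, r^3s, r^12s}, so |H| = 4.

4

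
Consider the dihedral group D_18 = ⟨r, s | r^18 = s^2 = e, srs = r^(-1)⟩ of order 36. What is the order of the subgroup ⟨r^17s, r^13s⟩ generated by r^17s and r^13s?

18

|⟨r^17s⟩| = 2 and |⟨r^13s⟩| = 2, so |H| is a multiple of lcm(2, 2) = 2 and divides |G| = 36.
Closing under the operation: H = {e, r^2, r^4, r^6, r^8, r^10, r^12, r^14, r^16, rs, r^3s, r^5s, r^7s, r^9s, r^11s, r^13s, r^15s, r^17s}, so |H| = 18.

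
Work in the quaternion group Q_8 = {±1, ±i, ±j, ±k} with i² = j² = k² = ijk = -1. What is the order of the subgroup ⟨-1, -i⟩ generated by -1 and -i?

4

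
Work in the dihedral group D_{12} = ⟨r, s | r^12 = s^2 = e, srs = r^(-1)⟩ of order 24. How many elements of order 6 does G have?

2

The elements of order 6 are: r^2, r^10.
That's 2.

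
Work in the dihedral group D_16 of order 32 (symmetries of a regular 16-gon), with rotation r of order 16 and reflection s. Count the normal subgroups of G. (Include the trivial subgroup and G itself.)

G has 36 subgroups. Checking conjugation-invariance by order — order 1: 1/1 normal; order 2: 1/17 normal; order 4: 1/9 normal; order 8: 1/5 normal; order 16: 3/3 normal; order 32: 1/1 normal.
Total normal subgroups: 8.

8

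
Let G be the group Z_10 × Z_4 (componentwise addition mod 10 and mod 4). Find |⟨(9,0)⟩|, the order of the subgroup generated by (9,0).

10

The order of (9,0) in Z_10 × Z_4 is lcm(ord(9) in Z_10, ord(0) in Z_4).
ord(9) = 10 and ord(0) = 1, so |⟨(9,0)⟩| = lcm(10, 1) = 10.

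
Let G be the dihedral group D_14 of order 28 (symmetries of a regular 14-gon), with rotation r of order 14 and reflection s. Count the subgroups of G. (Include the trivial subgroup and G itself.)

28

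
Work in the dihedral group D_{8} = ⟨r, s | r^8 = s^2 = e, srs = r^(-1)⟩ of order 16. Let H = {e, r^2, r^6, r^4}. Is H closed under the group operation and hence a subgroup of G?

|H| = 4 divides |G| = 16, consistent with Lagrange.
H contains the identity, every element's inverse is in H, and H is closed under ·: it is a subgroup.
In fact H = ⟨r^6⟩.

Yes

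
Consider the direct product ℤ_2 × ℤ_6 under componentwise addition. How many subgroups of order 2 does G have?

|G| = 12 and 2 | 12, so subgroups of order 2 are possible by Lagrange.
The subgroups of order 2 are: {(0,0), (0,3)}; {(0,0), (1,0)}; {(0,0), (1,3)}.
So G has 3 subgroups of order 2.

3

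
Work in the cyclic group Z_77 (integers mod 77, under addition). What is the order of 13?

In Z_77, the order of an element a is n/gcd(a, n).
gcd(13, 77) = 1, so |⟨13⟩| = 77/1 = 77.

77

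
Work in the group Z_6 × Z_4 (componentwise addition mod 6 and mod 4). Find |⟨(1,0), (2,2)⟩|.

|⟨(1,0)⟩| = 6 and |⟨(2,2)⟩| = 6, so |H| is a multiple of lcm(6, 6) = 6 and divides |G| = 24.
Closing under the operation: H = {(0,0), (0,2), (1,0), (1,2), (2,0), (2,2), (3,0), (3,2), (4,0), (4,2), (5,0), (5,2)}, so |H| = 12.

12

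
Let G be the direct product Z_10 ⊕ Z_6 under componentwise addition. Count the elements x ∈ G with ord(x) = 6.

An element (a,b) has order lcm(ord(a), ord(b)); count pairs with lcm equal to 6.
Enumerating gives 6 such elements.

6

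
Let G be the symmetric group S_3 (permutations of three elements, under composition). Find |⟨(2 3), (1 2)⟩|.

6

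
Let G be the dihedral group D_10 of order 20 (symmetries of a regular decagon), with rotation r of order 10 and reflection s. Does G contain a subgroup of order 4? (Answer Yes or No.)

Yes

4 | 20. A subgroup of order 4 is {e, r^5, r^2s, r^7s}.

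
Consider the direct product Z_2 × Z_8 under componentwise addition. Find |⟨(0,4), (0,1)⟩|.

|⟨(0,4)⟩| = 2 and |⟨(0,1)⟩| = 8, so |H| is a multiple of lcm(2, 8) = 8 and divides |G| = 16.
Closing under the operation: H = {(0,0), (0,1), (0,2), (0,3), (0,4), (0,5), (0,6), (0,7)}, so |H| = 8.

8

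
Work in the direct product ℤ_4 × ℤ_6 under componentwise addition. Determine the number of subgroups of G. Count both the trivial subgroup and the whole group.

|G| = 24, so by Lagrange every subgroup order divides 24. Divisors: 1, 2, 3, 4, 6, 8, 12, 24.
Subgroups by order — order 1: 1; order 2: 3; order 3: 1; order 4: 3; order 6: 3; order 8: 1; order 12: 3; order 24: 1.
Total: 1 + 3 + 1 + 3 + 3 + 1 + 3 + 1 = 16.

16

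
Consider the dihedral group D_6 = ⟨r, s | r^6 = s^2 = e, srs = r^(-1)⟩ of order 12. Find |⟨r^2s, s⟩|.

6

|⟨r^2s⟩| = 2 and |⟨s⟩| = 2, so |H| is a multiple of lcm(2, 2) = 2 and divides |G| = 12.
Closing under the operation: H = {e, r^2, r^4, s, r^2s, r^4s}, so |H| = 6.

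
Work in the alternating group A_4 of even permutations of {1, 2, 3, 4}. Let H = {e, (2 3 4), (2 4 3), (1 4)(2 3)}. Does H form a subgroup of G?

Closure fails: (2 4 3) ∘ (1 4)(2 3) = (1 3 4) ∉ H. So H is not a subgroup.

No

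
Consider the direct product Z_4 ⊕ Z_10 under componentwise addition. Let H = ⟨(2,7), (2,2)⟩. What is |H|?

20

|⟨(2,7)⟩| = 10 and |⟨(2,2)⟩| = 10, so |H| is a multiple of lcm(10, 10) = 10 and divides |G| = 40.
Closing under the operation: H = {(0,0), (0,1), (0,2), (0,3), (0,4), (0,5), (0,6), (0,7), (0,8), (0,9), (2,0), (2,1), (2,2), (2,3), (2,4), (2,5), (2,6), (2,7), (2,8), (2,9)}, so |H| = 20.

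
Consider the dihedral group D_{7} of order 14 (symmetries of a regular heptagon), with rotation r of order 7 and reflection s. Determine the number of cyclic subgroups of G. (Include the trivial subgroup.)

9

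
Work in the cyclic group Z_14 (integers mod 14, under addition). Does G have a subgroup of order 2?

2 | 14. A subgroup of order 2 is {0, 7}.

Yes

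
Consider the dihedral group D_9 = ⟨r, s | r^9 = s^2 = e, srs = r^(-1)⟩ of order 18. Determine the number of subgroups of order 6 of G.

3

|G| = 18 and 6 | 18, so subgroups of order 6 are possible by Lagrange.
The subgroups of order 6 are: {e, r^3, r^6, r^2s, r^5s, r^8s}; {e, r^3, r^6, s, r^3s, r^6s}; {e, r^3, r^6, rs, r^4s, r^7s}.
So G has 3 subgroups of order 6.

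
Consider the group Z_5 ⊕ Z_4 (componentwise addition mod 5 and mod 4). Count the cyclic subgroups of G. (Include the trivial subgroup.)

Each element a generates a cyclic subgroup ⟨a⟩; distinct elements may generate the same one (a cyclic group of order d has φ(d) generators).
Cyclic subgroups by order — order 1: 1; order 2: 1; order 4: 1; order 5: 1; order 10: 1; order 20: 1.
Total: 6.

6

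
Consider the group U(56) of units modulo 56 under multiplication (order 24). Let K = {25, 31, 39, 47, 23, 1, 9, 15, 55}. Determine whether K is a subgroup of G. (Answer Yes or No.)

No

|K| = 9 does not divide |G| = 24, so by Lagrange K is not a subgroup.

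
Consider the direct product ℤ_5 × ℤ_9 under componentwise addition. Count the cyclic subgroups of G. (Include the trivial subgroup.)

6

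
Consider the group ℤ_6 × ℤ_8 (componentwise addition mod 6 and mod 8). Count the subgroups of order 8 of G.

3

|G| = 48 and 8 | 48, so subgroups of order 8 are possible by Lagrange.
The subgroups of order 8 are: {(0,0), (0,1), (0,2), (0,3), (0,4), (0,5), (0,6), (0,7)}; {(0,0), (0,2), (0,4), (0,6), (3,0), (3,2), (3,4), (3,6)}; {(0,0), (0,2), (0,4), (0,6), (3,1), (3,3), (3,5), (3,7)}.
So G has 3 subgroups of order 8.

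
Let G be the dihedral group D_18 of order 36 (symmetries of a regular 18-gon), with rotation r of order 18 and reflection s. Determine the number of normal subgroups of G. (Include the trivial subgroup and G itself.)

9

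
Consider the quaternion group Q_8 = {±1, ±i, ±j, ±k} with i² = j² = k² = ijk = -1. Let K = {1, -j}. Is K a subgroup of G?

-j ∈ K but its inverse j ∉ K, so K is not a subgroup.

No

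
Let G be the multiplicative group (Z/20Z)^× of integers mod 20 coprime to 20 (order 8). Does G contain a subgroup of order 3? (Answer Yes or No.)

3 does not divide |G| = 8, so by Lagrange no subgroup of order 3 exists.

No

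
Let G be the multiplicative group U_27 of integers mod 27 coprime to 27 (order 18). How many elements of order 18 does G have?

6

The elements of order 18 are: 2, 5, 11, 14, 20, 23.
That's 6.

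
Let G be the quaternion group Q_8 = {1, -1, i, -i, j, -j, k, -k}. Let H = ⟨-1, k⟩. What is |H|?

4

|⟨-1⟩| = 2 and |⟨k⟩| = 4, so |H| is a multiple of lcm(2, 4) = 4 and divides |G| = 8.
Closing under the operation: H = {1, -1, k, -k}, so |H| = 4.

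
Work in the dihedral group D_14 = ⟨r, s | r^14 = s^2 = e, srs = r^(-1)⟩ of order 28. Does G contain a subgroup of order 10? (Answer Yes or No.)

No

10 does not divide |G| = 28, so by Lagrange no subgroup of order 10 exists.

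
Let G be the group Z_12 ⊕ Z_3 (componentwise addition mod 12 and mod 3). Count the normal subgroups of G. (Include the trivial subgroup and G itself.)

18

G is abelian, so every subgroup is normal.
G has 18 subgroups in total, hence 18 normal subgroups.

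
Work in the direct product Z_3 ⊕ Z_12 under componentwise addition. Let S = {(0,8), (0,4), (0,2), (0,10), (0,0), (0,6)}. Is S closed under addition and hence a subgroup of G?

|S| = 6 divides |G| = 36, consistent with Lagrange.
S contains the identity, every element's inverse is in S, and S is closed under +: it is a subgroup.
In fact S = ⟨(0,2)⟩.

Yes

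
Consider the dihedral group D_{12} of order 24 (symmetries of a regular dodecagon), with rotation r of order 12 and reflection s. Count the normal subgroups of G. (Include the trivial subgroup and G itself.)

G has 34 subgroups. Checking conjugation-invariance by order — order 1: 1/1 normal; order 2: 1/13 normal; order 3: 1/1 normal; order 4: 1/7 normal; order 6: 1/5 normal; order 8: 0/3 normal; order 12: 3/3 normal; order 24: 1/1 normal.
Total normal subgroups: 9.

9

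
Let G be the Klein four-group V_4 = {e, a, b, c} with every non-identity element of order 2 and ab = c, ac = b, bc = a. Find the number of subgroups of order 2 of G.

3

|G| = 4 and 2 | 4, so subgroups of order 2 are possible by Lagrange.
The subgroups of order 2 are: {e, a}; {e, b}; {e, c}.
So G has 3 subgroups of order 2.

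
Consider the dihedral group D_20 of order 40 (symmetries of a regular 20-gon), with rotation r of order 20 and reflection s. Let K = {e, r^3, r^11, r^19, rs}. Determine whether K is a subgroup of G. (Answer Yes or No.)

r^11 ∈ K but its inverse r^9 ∉ K, so K is not a subgroup.

No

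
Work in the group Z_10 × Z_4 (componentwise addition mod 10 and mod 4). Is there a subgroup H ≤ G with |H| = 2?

2 | 40. A subgroup of order 2 is {(0,0), (0,2)}.

Yes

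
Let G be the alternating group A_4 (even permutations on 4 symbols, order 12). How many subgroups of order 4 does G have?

|G| = 12 and 4 | 12, so subgroups of order 4 are possible by Lagrange.
The subgroups of order 4 are: {e, (1 2)(3 4), (1 3)(2 4), (1 4)(2 3)}.
So G has 1 subgroup of order 4.

1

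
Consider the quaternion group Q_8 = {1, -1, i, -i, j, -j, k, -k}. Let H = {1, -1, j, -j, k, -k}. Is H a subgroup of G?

No

|H| = 6 does not divide |G| = 8, so by Lagrange H is not a subgroup.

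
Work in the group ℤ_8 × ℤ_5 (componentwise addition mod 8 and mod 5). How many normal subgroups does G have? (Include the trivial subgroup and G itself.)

G is abelian, so every subgroup is normal.
G has 8 subgroups in total, hence 8 normal subgroups.

8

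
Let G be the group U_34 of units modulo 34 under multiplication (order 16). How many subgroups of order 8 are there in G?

1

|G| = 16 and 8 | 16, so subgroups of order 8 are possible by Lagrange.
The subgroups of order 8 are: {1, 9, 13, 15, 19, 21, 25, 33}.
So G has 1 subgroup of order 8.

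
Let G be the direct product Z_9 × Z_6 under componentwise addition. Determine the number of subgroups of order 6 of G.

|G| = 54 and 6 | 54, so subgroups of order 6 are possible by Lagrange.
The subgroups of order 6 are: {(0,0), (0,1), (0,2), (0,3), (0,4), (0,5)}; {(0,0), (0,3), (3,0), (3,3), (6,0), (6,3)}; {(0,0), (0,3), (3,1), (3,4), (6,2), (6,5)}; {(0,0), (0,3), (3,2), (3,5), (6,1), (6,4)}.
So G has 4 subgroups of order 6.

4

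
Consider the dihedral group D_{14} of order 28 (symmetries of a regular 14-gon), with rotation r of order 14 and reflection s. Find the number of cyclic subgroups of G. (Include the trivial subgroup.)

Each element a generates a cyclic subgroup ⟨a⟩; distinct elements may generate the same one (a cyclic group of order d has φ(d) generators).
Cyclic subgroups by order — order 1: 1; order 2: 15; order 7: 1; order 14: 1.
Total: 18.

18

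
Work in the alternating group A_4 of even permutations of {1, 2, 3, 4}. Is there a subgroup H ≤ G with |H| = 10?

No

10 does not divide |G| = 12, so by Lagrange no subgroup of order 10 exists.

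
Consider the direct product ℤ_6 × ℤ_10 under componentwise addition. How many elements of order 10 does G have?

12

An element (a,b) has order lcm(ord(a), ord(b)); count pairs with lcm equal to 10.
Enumerating gives 12 such elements.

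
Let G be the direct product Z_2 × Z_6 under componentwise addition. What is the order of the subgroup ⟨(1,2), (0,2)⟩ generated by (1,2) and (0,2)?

|⟨(1,2)⟩| = 6 and |⟨(0,2)⟩| = 3, so |H| is a multiple of lcm(6, 3) = 6 and divides |G| = 12.
Closing under the operation: H = {(0,0), (0,2), (0,4), (1,0), (1,2), (1,4)}, so |H| = 6.

6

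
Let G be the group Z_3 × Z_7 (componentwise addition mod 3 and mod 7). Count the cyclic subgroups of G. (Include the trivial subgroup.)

4

Each element a generates a cyclic subgroup ⟨a⟩; distinct elements may generate the same one (a cyclic group of order d has φ(d) generators).
Cyclic subgroups by order — order 1: 1; order 3: 1; order 7: 1; order 21: 1.
Total: 4.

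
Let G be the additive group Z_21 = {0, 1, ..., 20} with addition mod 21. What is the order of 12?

In Z_21, the order of an element a is n/gcd(a, n).
gcd(12, 21) = 3, so |⟨12⟩| = 21/3 = 7.

7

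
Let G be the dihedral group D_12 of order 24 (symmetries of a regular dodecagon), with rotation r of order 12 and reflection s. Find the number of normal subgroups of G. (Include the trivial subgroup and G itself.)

G has 34 subgroups. Checking conjugation-invariance by order — order 1: 1/1 normal; order 2: 1/13 normal; order 3: 1/1 normal; order 4: 1/7 normal; order 6: 1/5 normal; order 8: 0/3 normal; order 12: 3/3 normal; order 24: 1/1 normal.
Total normal subgroups: 9.

9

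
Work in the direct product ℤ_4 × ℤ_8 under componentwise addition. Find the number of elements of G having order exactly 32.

0

An element (a,b) has order lcm(ord(a), ord(b)); count pairs with lcm equal to 32.
Enumerating gives 0 such elements.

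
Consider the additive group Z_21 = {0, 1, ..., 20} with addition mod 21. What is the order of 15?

In Z_21, the order of an element a is n/gcd(a, n).
gcd(15, 21) = 3, so |⟨15⟩| = 21/3 = 7.

7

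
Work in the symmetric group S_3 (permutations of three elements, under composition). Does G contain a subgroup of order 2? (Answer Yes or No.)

2 | 6. A subgroup of order 2 is {e, (1 2)}.

Yes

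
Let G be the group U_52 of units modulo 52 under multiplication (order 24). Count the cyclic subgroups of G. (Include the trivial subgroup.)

12

Each element a generates a cyclic subgroup ⟨a⟩; distinct elements may generate the same one (a cyclic group of order d has φ(d) generators).
Cyclic subgroups by order — order 1: 1; order 2: 3; order 3: 1; order 4: 2; order 6: 3; order 12: 2.
Total: 12.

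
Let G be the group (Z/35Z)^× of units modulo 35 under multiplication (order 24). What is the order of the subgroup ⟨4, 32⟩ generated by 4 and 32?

12

|⟨4⟩| = 6 and |⟨32⟩| = 12, so |H| is a multiple of lcm(6, 12) = 12 and divides |G| = 24.
Closing under the operation: H = {1, 2, 4, 8, 9, 11, 16, 18, 22, 23, 29, 32}, so |H| = 12.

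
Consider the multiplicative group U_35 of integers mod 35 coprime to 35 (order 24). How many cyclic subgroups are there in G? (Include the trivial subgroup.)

12

Each element a generates a cyclic subgroup ⟨a⟩; distinct elements may generate the same one (a cyclic group of order d has φ(d) generators).
Cyclic subgroups by order — order 1: 1; order 2: 3; order 3: 1; order 4: 2; order 6: 3; order 12: 2.
Total: 12.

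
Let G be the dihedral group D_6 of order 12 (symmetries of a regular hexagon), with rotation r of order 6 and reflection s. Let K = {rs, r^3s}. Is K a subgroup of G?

The identity e ∉ K, so K is not a subgroup.

No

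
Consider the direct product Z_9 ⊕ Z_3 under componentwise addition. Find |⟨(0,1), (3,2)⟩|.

9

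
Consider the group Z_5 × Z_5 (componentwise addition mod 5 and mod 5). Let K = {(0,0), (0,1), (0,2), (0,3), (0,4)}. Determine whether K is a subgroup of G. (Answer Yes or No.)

Yes

|K| = 5 divides |G| = 25, consistent with Lagrange.
K contains the identity, every element's inverse is in K, and K is closed under +: it is a subgroup.
In fact K = ⟨(0,1)⟩.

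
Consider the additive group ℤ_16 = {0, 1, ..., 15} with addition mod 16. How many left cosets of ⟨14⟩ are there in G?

2

|⟨14⟩| = 8 and |G| = 16.
By Lagrange, [G : H] = |G|/|H| = 16/8 = 2.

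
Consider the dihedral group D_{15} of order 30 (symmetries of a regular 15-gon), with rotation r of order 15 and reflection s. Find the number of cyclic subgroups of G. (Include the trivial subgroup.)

19

A cyclic subgroup of order d is generated by each of its φ(d) elements of order d, so the cyclic subgroups of order d number (#elements of order d)/φ(d).
Cyclic subgroups by order — order 1: 1; order 2: 15; order 3: 1; order 5: 1; order 15: 1.
Total: 19.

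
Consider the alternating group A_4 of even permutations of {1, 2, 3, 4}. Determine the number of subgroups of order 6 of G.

0

|G| = 12 and 6 | 12, so subgroups of order 6 are possible by Lagrange.
Checking all subgroups of G, none has order 6.
So G has 0 subgroups of order 6.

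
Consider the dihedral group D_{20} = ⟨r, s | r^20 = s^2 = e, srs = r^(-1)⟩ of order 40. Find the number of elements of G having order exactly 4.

2

The elements of order 4 are: r^5, r^15.
That's 2.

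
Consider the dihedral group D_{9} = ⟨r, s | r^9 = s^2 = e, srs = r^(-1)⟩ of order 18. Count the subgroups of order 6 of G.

|G| = 18 and 6 | 18, so subgroups of order 6 are possible by Lagrange.
The subgroups of order 6 are: {e, r^3, r^6, r^2s, r^5s, r^8s}; {e, r^3, r^6, s, r^3s, r^6s}; {e, r^3, r^6, rs, r^4s, r^7s}.
So G has 3 subgroups of order 6.

3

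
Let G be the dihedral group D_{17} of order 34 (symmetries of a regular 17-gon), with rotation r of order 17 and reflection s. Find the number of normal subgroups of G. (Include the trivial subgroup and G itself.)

3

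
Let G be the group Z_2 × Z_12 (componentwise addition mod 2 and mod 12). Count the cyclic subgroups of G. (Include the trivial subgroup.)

Each element a generates a cyclic subgroup ⟨a⟩; distinct elements may generate the same one (a cyclic group of order d has φ(d) generators).
Cyclic subgroups by order — order 1: 1; order 2: 3; order 3: 1; order 4: 2; order 6: 3; order 12: 2.
Total: 12.

12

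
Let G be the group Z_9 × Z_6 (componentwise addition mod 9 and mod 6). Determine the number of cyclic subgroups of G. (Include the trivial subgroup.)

16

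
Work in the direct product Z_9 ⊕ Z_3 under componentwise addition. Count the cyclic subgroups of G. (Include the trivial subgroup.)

A cyclic subgroup of order d is generated by each of its φ(d) elements of order d, so the cyclic subgroups of order d number (#elements of order d)/φ(d).
Cyclic subgroups by order — order 1: 1; order 3: 4; order 9: 3.
Total: 8.

8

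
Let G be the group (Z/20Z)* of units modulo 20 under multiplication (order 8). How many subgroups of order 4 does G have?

3

|G| = 8 and 4 | 8, so subgroups of order 4 are possible by Lagrange.
The subgroups of order 4 are: {1, 9, 11, 19}; {1, 9, 13, 17}; {1, 3, 7, 9}.
So G has 3 subgroups of order 4.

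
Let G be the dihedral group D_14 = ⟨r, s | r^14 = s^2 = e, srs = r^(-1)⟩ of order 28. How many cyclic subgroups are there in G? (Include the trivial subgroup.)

A cyclic subgroup of order d is generated by each of its φ(d) elements of order d, so the cyclic subgroups of order d number (#elements of order d)/φ(d).
Cyclic subgroups by order — order 1: 1; order 2: 15; order 7: 1; order 14: 1.
Total: 18.

18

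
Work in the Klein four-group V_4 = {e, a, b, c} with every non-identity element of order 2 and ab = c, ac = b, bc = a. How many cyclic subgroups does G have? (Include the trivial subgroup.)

Group the elements of G by the cyclic subgroup they generate; each cyclic subgroup of order d accounts for φ(d) elements.
Cyclic subgroups by order — order 1: 1; order 2: 3.
Total: 4.

4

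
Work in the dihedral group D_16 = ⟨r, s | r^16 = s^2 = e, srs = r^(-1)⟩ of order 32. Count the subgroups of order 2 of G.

|G| = 32 and 2 | 32, so subgroups of order 2 are possible by Lagrange.
The subgroups of order 2 are: {e, r^10s}; {e, r^11s}; {e, r^12s}; {e, r^13s}; … (17 in all).
So G has 17 subgroups of order 2.

17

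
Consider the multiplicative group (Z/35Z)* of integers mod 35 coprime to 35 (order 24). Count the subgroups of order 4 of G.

3

|G| = 24 and 4 | 24, so subgroups of order 4 are possible by Lagrange.
The subgroups of order 4 are: {1, 13, 27, 29}; {1, 8, 22, 29}; {1, 6, 29, 34}.
So G has 3 subgroups of order 4.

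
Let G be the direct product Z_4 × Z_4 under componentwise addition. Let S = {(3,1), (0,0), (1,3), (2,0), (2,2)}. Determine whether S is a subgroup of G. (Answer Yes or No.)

No

|S| = 5 does not divide |G| = 16, so by Lagrange S is not a subgroup.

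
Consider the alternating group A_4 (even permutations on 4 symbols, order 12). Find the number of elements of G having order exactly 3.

The elements of order 3 are: (2 3 4), (2 4 3), (1 2 3), (1 2 4), (1 3 2), (1 3 4), (1 4 2), (1 4 3).
That's 8.

8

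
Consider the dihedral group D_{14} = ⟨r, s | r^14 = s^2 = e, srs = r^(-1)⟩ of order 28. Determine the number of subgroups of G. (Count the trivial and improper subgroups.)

28

|G| = 28, so by Lagrange every subgroup order divides 28. Divisors: 1, 2, 4, 7, 14, 28.
Subgroups by order — order 1: 1; order 2: 15; order 4: 7; order 7: 1; order 14: 3; order 28: 1.
Total: 1 + 15 + 7 + 1 + 3 + 1 = 28.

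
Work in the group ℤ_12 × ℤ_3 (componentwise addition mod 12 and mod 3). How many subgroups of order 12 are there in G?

|G| = 36 and 12 | 36, so subgroups of order 12 are possible by Lagrange.
The subgroups of order 12 are: {(0,0), (0,1), (0,2), (3,0), (3,1), (3,2), (6,0), (6,1), (6,2), (9,0), (9,1), (9,2)}; {(0,0), (1,0), (2,0), (3,0), (4,0), (5,0), (6,0), (7,0), (8,0), (9,0), (10,0), (11,0)}; {(0,0), (1,1), (2,2), (3,0), (4,1), (5,2), (6,0), (7,1), (8,2), (9,0), (10,1), (11,2)}; {(0,0), (1,2), (2,1), (3,0), (4,2), (5,1), (6,0), (7,2), (8,1), (9,0), (10,2), (11,1)}.
So G has 4 subgroups of order 12.

4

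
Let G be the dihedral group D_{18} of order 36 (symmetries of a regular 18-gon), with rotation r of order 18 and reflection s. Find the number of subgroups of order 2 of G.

19

|G| = 36 and 2 | 36, so subgroups of order 2 are possible by Lagrange.
The subgroups of order 2 are: {e, r^10s}; {e, r^11s}; {e, r^12s}; {e, r^13s}; … (19 in all).
So G has 19 subgroups of order 2.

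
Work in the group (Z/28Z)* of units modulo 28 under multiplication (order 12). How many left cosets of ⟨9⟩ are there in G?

4

|⟨9⟩| = 3 and |G| = 12.
By Lagrange, [G : H] = |G|/|H| = 12/3 = 4.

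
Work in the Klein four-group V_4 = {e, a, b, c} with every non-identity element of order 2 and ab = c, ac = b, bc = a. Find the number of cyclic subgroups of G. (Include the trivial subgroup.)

4

Group the elements of G by the cyclic subgroup they generate; each cyclic subgroup of order d accounts for φ(d) elements.
Cyclic subgroups by order — order 1: 1; order 2: 3.
Total: 4.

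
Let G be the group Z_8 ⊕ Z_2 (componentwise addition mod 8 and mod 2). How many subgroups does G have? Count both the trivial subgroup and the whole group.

|G| = 16, so by Lagrange every subgroup order divides 16. Divisors: 1, 2, 4, 8, 16.
Subgroups by order — order 1: 1; order 2: 3; order 4: 3; order 8: 3; order 16: 1.
Total: 1 + 3 + 3 + 3 + 1 = 11.

11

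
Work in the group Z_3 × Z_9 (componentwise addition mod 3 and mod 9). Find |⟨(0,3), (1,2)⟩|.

|⟨(0,3)⟩| = 3 and |⟨(1,2)⟩| = 9, so |H| is a multiple of lcm(3, 9) = 9 and divides |G| = 27.
Closing under the operation: H = {(0,0), (0,3), (0,6), (1,2), (1,5), (1,8), (2,1), (2,4), (2,7)}, so |H| = 9.

9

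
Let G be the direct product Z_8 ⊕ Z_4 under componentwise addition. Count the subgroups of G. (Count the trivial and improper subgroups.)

|G| = 32, so by Lagrange every subgroup order divides 32. Divisors: 1, 2, 4, 8, 16, 32.
Subgroups by order — order 1: 1; order 2: 3; order 4: 7; order 8: 7; order 16: 3; order 32: 1.
Total: 1 + 3 + 7 + 7 + 3 + 1 = 22.

22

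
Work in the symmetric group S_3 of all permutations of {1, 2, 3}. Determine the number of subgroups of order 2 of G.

3

|G| = 6 and 2 | 6, so subgroups of order 2 are possible by Lagrange.
The subgroups of order 2 are: {e, (1 2)}; {e, (1 3)}; {e, (2 3)}.
So G has 3 subgroups of order 2.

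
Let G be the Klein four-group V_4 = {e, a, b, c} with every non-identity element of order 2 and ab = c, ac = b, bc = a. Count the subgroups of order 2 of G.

|G| = 4 and 2 | 4, so subgroups of order 2 are possible by Lagrange.
The subgroups of order 2 are: {e, a}; {e, b}; {e, c}.
So G has 3 subgroups of order 2.

3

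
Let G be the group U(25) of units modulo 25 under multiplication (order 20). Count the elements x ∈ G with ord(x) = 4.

The elements of order 4 are: 7, 18.
That's 2.

2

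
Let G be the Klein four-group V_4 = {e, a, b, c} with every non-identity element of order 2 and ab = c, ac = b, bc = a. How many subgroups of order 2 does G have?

|G| = 4 and 2 | 4, so subgroups of order 2 are possible by Lagrange.
The subgroups of order 2 are: {e, a}; {e, b}; {e, c}.
So G has 3 subgroups of order 2.

3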